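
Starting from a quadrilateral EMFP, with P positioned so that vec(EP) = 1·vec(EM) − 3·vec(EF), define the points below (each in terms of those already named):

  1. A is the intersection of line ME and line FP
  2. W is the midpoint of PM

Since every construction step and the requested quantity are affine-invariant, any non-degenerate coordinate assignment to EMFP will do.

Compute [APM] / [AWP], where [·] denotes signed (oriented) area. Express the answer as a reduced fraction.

[APM]:[AWP] = -2

Work in coordinates with E = (0, 0), M = (1, 0), F = (0, 1), P = (1, -3).
1. A is the intersection of line ME and line FP ⇒ A = (1/4, 0)
2. W is the midpoint of PM ⇒ W = (1, -3/2)
2·[APM] = 9/4, 2·[AWP] = -9/8
[APM]:[AWP] = 9/4:-9/8 = -2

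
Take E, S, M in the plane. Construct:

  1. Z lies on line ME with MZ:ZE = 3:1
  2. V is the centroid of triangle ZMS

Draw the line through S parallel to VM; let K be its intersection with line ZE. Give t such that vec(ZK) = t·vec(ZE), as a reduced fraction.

Choose coordinates E = (0, 0), S = (1, 0), M = (0, 1).
1. Z lies on line ME with MZ:ZE = 3:1 ⇒ Z = (0, 1/4)
2. V is the centroid of triangle ZMS ⇒ V = (1/3, 5/12)
through S parallel to VM: direction (-1/3, 7/12); meets ZE at K = (0, 7/4)
K = Z + t·(E−Z) with t = -6

t = -6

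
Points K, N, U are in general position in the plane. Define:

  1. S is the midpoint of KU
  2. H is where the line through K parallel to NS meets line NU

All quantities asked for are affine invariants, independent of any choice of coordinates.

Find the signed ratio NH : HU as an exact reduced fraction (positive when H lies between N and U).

NH:HU = -1/2

Work in coordinates with K = (0, 0), N = (1, 0), U = (0, 1).
1. S is the midpoint of KU ⇒ S = (0, 1/2)
2. H is where the line through K parallel to NS meets line NU ⇒ H = (2, -1)
H = N + t·(U−N) with t = -1, so NH:HU = t:(1−t) = -1:2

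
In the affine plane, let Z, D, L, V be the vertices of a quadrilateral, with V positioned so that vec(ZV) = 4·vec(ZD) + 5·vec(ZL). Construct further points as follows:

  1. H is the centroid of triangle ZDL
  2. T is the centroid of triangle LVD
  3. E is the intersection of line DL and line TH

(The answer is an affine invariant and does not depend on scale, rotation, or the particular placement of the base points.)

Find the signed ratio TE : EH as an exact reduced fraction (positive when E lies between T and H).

Work in coordinates with Z = (0, 0), D = (1, 0), L = (0, 1), V = (4, 5).
1. H is the centroid of triangle ZDL ⇒ H = (1/3, 1/3)
2. T is the centroid of triangle LVD ⇒ T = (5/3, 2)
3. E is the intersection of line DL and line TH ⇒ E = (13/27, 14/27)
E = T + t·(H−T) with t = 8/9, so TE:EH = t:(1−t) = 8/9:1/9

TE:EH = 8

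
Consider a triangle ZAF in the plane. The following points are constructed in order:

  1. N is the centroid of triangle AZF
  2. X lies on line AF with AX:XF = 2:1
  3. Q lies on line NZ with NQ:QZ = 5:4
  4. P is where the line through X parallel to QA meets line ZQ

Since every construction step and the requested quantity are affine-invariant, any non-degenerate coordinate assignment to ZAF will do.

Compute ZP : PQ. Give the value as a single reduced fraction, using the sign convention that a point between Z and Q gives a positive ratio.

ZP:PQ = -25/19

Work in coordinates with Z = (0, 0), A = (1, 0), F = (0, 1).
1. N is the centroid of triangle AZF ⇒ N = (1/3, 1/3)
2. X lies on line AF with AX:XF = 2:1 ⇒ X = (1/3, 2/3)
3. Q lies on line NZ with NQ:QZ = 5:4 ⇒ Q = (4/27, 4/27)
4. P is where the line through X parallel to QA meets line ZQ ⇒ P = (50/81, 50/81)
P = Z + t·(Q−Z) with t = 25/6, so ZP:PQ = t:(1−t) = 25/6:-19/6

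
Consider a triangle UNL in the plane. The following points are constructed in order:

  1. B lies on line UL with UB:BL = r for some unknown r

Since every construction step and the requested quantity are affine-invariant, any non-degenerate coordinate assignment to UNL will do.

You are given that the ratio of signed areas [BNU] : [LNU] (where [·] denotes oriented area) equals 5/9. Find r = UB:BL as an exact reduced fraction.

Assign U = (0, 0), N = (1, 0), L = (0, 1) — the answer is frame-independent, so this choice is without loss of generality.
1. With UB:BL = r, write λ = r/(r+1) so B = U + λ·(L−U); B is affine-linear in λ
Every point depending on B is an affine combination of B and λ-independent points, so each such coordinate is linear in λ; the λ² term in each signed area is a multiple of (L−U)×(L−U) = 0, so 2·[BNU] and 2·[LNU] are each linear in λ. Evaluating at λ=0 and λ=1:
  2·[BNU] = −λ,   2·[LNU] = -1
So [BNU]:[LNU] = (−λ) / (-1). Setting this equal to 5/9:
  −λ = 5/9·(-1)  ⇒  λ = 5/9
Then r = λ/(1−λ) = (5/9)/(4/9) = 5/4. Check: with r = 5/4, B = (0, 5/9) and [BNU]:[LNU] = 5/9 as required.

r = 5/4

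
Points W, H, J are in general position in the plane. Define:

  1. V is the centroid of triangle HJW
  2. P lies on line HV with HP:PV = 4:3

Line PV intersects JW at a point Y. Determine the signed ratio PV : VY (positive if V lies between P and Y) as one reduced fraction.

PV:VY = 6/7

Choose coordinates W = (0, 0), H = (1, 0), J = (0, 1).
1. V is the centroid of triangle HJW ⇒ V = (1/3, 1/3)
2. P lies on line HV with HP:PV = 4:3 ⇒ P = (13/21, 4/21)
line PV meets JW at Y = (0, 1/2)
V = P + t·(Y−P) with t = 6/13, so PV:VY = 6/13:7/13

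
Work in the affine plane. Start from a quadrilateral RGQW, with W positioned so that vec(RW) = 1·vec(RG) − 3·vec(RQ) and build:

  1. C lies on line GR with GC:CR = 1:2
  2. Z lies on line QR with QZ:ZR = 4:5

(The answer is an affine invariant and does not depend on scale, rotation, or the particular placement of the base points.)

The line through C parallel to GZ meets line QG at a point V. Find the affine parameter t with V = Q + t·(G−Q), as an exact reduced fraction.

t = 17/12

Assign R = (0, 0), G = (1, 0), Q = (0, 1), W = (1, -3) — the answer is frame-independent, so this choice is without loss of generality.
1. C lies on line GR with GC:CR = 1:2 ⇒ C = (2/3, 0)
2. Z lies on line QR with QZ:ZR = 4:5 ⇒ Z = (0, 5/9)
through C parallel to GZ: direction (-1, 5/9); meets QG at V = (17/12, -5/12)
V = Q + t·(G−Q) with t = 17/12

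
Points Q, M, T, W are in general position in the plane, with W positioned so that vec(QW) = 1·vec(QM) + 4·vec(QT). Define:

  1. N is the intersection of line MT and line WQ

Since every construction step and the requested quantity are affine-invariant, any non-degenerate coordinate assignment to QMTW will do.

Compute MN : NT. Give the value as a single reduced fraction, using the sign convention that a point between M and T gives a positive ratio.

MN:NT = 4

Set Q = (0, 0), M = (1, 0), T = (0, 1), W = (1, 4); any affine frame gives the same invariant.
1. N is the intersection of line MT and line WQ ⇒ N = (1/5, 4/5)
N = M + t·(T−M) with t = 4/5, so MN:NT = t:(1−t) = 4/5:1/5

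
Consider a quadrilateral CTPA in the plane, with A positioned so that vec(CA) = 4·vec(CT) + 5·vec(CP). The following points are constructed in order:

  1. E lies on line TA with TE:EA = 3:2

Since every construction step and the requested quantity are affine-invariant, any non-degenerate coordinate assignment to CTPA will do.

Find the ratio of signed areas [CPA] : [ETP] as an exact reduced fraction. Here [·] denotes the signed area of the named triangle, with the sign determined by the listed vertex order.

Assign C = (0, 0), T = (1, 0), P = (0, 1), A = (4, 5) — the answer is frame-independent, so this choice is without loss of generality.
1. E lies on line TA with TE:EA = 3:2 ⇒ E = (14/5, 3)
2·[CPA] = -4, 2·[ETP] = -24/5
[CPA]:[ETP] = -4:-24/5 = 5/6

[CPA]:[ETP] = 5/6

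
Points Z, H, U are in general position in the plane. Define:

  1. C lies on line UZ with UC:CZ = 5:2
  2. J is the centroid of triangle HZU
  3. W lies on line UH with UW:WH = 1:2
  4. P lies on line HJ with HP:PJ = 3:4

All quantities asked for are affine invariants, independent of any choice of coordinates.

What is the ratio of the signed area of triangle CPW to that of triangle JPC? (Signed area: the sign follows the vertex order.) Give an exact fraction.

Work in coordinates with Z = (0, 0), H = (1, 0), U = (0, 1).
1. C lies on line UZ with UC:CZ = 5:2 ⇒ C = (0, 2/7)
2. J is the centroid of triangle HZU ⇒ J = (1/3, 1/3)
3. W lies on line UH with UW:WH = 1:2 ⇒ W = (1/3, 2/3)
4. P lies on line HJ with HP:PJ = 3:4 ⇒ P = (5/7, 1/7)
2·[CPW] = 47/147, 2·[JPC] = -4/49
[CPW]:[JPC] = 47/147:-4/49 = -47/12

[CPW]:[JPC] = -47/12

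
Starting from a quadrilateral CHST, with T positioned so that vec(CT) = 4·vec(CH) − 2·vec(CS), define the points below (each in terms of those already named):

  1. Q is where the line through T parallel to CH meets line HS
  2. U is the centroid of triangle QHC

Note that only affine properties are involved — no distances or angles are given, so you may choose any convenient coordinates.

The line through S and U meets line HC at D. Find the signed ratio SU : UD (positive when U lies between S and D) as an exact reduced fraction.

Assign C = (0, 0), H = (1, 0), S = (0, 1), T = (4, -2) — the answer is frame-independent, so this choice is without loss of generality.
1. Q is where the line through T parallel to CH meets line HS ⇒ Q = (3, -2)
2. U is the centroid of triangle QHC ⇒ U = (4/3, -2/3)
line SU meets HC at D = (4/5, 0)
U = S + t·(D−S) with t = 5/3, so SU:UD = 5/3:-2/3

SU:UD = -5/2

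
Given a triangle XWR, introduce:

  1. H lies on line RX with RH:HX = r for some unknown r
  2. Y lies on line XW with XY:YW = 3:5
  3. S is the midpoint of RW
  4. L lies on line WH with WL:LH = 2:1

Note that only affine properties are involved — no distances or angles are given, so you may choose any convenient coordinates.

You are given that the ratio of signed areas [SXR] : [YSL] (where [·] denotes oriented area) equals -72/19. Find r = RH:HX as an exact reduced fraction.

r = -1/4

Assign X = (0, 0), W = (1, 0), R = (0, 1) — the answer is frame-independent, so this choice is without loss of generality.
1. With RH:HX = r, write λ = r/(r+1) so H = R + λ·(X−R); H is affine-linear in λ
2. Y lies on line XW with XY:YW = 3:5 ⇒ Y = (3/8, 0)
3. S is the midpoint of RW ⇒ S = (1/2, 1/2)
4. L lies on line WH with WL:LH = 2:1 ⇒ L is an affine combination of earlier points and hence also affine-linear in λ
Every point depending on H is an affine combination of H and λ-independent points, so each such coordinate is linear in λ; the λ² term in each signed area is a multiple of (X−R)×(X−R) = 0, so 2·[SXR] and 2·[YSL] are each linear in λ. Evaluating at λ=0 and λ=1:
  2·[SXR] = -1/2,   2·[YSL] = -1/12·λ + 5/48
So [SXR]:[YSL] = (-1/2) / (-1/12·λ + 5/48). Setting this equal to -72/19:
  -1/2 = -72/19·(-1/12·λ + 5/48)  ⇒  λ = -1/3
Then r = λ/(1−λ) = (-1/3)/(4/3) = -1/4. Check: with r = -1/4, H = (0, 4/3) and [SXR]:[YSL] = -72/19 as required.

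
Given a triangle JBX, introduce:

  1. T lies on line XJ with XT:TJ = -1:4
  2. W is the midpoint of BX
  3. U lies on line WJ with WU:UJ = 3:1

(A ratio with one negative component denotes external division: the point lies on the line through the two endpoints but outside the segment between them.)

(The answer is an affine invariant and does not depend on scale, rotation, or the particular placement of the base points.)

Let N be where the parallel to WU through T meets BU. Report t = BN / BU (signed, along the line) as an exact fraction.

Assign J = (0, 0), B = (1, 0), X = (0, 1) — the answer is frame-independent, so this choice is without loss of generality.
1. T lies on line XJ with XT:TJ = -1:4 ⇒ T = (0, 4/3)
2. W is the midpoint of BX ⇒ W = (1/2, 1/2)
3. U lies on line WJ with WU:UJ = 3:1 ⇒ U = (1/8, 1/8)
through T parallel to WU: direction (-3/8, -3/8); meets BU at N = (-25/24, 7/24)
N = B + t·(U−B) with t = 7/3

t = 7/3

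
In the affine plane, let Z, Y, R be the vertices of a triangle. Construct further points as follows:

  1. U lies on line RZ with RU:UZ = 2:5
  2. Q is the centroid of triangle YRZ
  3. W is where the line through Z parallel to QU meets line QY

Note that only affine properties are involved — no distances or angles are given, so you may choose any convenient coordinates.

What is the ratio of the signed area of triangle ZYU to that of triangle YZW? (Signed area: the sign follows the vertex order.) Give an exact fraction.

Choose coordinates Z = (0, 0), Y = (1, 0), R = (0, 1).
1. U lies on line RZ with RU:UZ = 2:5 ⇒ U = (0, 5/7)
2. Q is the centroid of triangle YRZ ⇒ Q = (1/3, 1/3)
3. W is where the line through Z parallel to QU meets line QY ⇒ W = (-7/9, 8/9)
2·[ZYU] = 5/7, 2·[YZW] = -8/9
[ZYU]:[YZW] = 5/7:-8/9 = -45/56

[ZYU]:[YZW] = -45/56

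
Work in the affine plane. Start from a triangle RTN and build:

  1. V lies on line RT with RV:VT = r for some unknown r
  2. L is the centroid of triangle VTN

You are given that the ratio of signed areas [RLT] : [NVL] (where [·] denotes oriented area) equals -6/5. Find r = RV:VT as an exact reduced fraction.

Choose coordinates R = (0, 0), T = (1, 0), N = (0, 1).
1. With RV:VT = r, write λ = r/(r+1) so V = R + λ·(T−R); V is affine-linear in λ
2. L is the centroid of triangle VTN ⇒ L is an affine combination of earlier points and hence also affine-linear in λ
Every point depending on V is an affine combination of V and λ-independent points, so each such coordinate is linear in λ; the λ² term in each signed area is a multiple of (T−R)×(T−R) = 0, so 2·[RLT] and 2·[NVL] are each linear in λ. Evaluating at λ=0 and λ=1:
  2·[RLT] = -1/3,   2·[NVL] = -1/3·λ + 1/3
So [RLT]:[NVL] = (-1/3) / (-1/3·λ + 1/3). Setting this equal to -6/5:
  -1/3 = -6/5·(-1/3·λ + 1/3)  ⇒  λ = 1/6
Then r = λ/(1−λ) = (1/6)/(5/6) = 1/5. Check: with r = 1/5, V = (1/6, 0) and [RLT]:[NVL] = -6/5 as required.

r = 1/5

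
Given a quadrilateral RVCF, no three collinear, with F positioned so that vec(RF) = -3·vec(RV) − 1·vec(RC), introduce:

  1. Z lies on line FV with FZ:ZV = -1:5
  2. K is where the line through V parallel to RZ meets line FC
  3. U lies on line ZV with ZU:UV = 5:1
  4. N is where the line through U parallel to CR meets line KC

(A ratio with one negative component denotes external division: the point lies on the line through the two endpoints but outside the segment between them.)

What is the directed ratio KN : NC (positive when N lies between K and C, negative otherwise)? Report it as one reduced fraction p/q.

KN:NC = -395/17

Set R = (0, 0), V = (1, 0), C = (0, 1), F = (-3, -1); any affine frame gives the same invariant.
1. Z lies on line FV with FZ:ZV = -1:5 ⇒ Z = (-4, -5/4)
2. K is where the line through V parallel to RZ meets line FC ⇒ K = (-63/17, -25/17)
3. U lies on line ZV with ZU:UV = 5:1 ⇒ U = (1/6, -5/24)
4. N is where the line through U parallel to CR meets line KC ⇒ N = (1/6, 10/9)
N = K + t·(C−K) with t = 395/378, so KN:NC = t:(1−t) = 395/378:-17/378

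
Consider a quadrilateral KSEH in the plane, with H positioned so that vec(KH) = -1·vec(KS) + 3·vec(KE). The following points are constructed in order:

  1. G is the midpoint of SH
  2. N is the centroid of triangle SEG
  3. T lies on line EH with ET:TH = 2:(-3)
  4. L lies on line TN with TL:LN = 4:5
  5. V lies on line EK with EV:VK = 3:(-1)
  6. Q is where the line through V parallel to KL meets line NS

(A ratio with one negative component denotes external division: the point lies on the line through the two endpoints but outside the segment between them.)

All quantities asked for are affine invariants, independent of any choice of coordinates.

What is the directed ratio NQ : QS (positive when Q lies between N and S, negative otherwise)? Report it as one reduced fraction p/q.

Assign K = (0, 0), S = (1, 0), E = (0, 1), H = (-1, 3) — the answer is frame-independent, so this choice is without loss of generality.
1. G is the midpoint of SH ⇒ G = (0, 3/2)
2. N is the centroid of triangle SEG ⇒ N = (1/3, 5/6)
3. T lies on line EH with ET:TH = 2:(-3) ⇒ T = (2, -3)
4. L lies on line TN with TL:LN = 4:5 ⇒ L = (34/27, -35/27)
5. V lies on line EK with EV:VK = 3:(-1) ⇒ V = (0, -1/2)
6. Q is where the line through V parallel to KL meets line NS ⇒ Q = (119/15, -26/3)
Q = N + t·(S−N) with t = 57/5, so NQ:QS = t:(1−t) = 57/5:-52/5

NQ:QS = -57/52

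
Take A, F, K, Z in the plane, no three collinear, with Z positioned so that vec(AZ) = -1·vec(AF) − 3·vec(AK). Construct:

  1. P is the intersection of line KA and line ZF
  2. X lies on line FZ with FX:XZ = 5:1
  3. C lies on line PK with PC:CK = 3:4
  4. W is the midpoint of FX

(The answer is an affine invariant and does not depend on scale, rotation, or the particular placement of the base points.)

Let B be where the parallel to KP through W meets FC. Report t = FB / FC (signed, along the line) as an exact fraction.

Assign A = (0, 0), F = (1, 0), K = (0, 1), Z = (-1, -3) — the answer is frame-independent, so this choice is without loss of generality.
1. P is the intersection of line KA and line ZF ⇒ P = (0, -3/2)
2. X lies on line FZ with FX:XZ = 5:1 ⇒ X = (-2/3, -5/2)
3. C lies on line PK with PC:CK = 3:4 ⇒ C = (0, -3/7)
4. W is the midpoint of FX ⇒ W = (1/6, -5/4)
through W parallel to KP: direction (0, -5/2); meets FC at B = (1/6, -5/14)
B = F + t·(C−F) with t = 5/6

t = 5/6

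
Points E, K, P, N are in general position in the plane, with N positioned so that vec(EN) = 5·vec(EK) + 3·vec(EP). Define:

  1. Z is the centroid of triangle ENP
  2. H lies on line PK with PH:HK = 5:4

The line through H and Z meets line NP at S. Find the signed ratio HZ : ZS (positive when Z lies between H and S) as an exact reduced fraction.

HZ:ZS = 4/3

Assign E = (0, 0), K = (1, 0), P = (0, 1), N = (5, 3) — the answer is frame-independent, so this choice is without loss of generality.
1. Z is the centroid of triangle ENP ⇒ Z = (5/3, 4/3)
2. H lies on line PK with PH:HK = 5:4 ⇒ H = (5/9, 4/9)
line HZ meets NP at S = (5/2, 2)
Z = H + t·(S−H) with t = 4/7, so HZ:ZS = 4/7:3/7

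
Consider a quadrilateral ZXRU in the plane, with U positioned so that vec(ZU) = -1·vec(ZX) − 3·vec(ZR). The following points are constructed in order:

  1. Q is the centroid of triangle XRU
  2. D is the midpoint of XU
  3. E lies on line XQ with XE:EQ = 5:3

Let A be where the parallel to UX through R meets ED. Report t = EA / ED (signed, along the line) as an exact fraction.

t = -19/5

Assign Z = (0, 0), X = (1, 0), R = (0, 1), U = (-1, -3) — the answer is frame-independent, so this choice is without loss of generality.
1. Q is the centroid of triangle XRU ⇒ Q = (0, -2/3)
2. D is the midpoint of XU ⇒ D = (0, -3/2)
3. E lies on line XQ with XE:EQ = 5:3 ⇒ E = (3/8, -5/12)
through R parallel to UX: direction (2, 3); meets ED at A = (9/5, 37/10)
A = E + t·(D−E) with t = -19/5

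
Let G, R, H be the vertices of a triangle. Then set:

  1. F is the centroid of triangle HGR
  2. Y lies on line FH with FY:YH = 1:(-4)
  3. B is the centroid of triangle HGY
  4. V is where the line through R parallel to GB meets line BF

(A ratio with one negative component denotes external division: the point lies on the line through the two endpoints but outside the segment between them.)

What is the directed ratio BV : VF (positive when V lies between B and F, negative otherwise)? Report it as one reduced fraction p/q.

BV:VF = -5/4

Set G = (0, 0), R = (1, 0), H = (0, 1); any affine frame gives the same invariant.
1. F is the centroid of triangle HGR ⇒ F = (1/3, 1/3)
2. Y lies on line FH with FY:YH = 1:(-4) ⇒ Y = (4/9, 1/9)
3. B is the centroid of triangle HGY ⇒ B = (4/27, 10/27)
4. V is where the line through R parallel to GB meets line BF ⇒ V = (29/27, 5/27)
V = B + t·(F−B) with t = 5, so BV:VF = t:(1−t) = 5:-4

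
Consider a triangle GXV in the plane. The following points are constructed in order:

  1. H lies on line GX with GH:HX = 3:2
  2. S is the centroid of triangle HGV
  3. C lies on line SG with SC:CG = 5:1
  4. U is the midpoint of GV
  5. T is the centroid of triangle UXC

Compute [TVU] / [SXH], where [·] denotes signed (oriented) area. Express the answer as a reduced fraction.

[TVU]:[SXH] = -31/24

Work in coordinates with G = (0, 0), X = (1, 0), V = (0, 1).
1. H lies on line GX with GH:HX = 3:2 ⇒ H = (3/5, 0)
2. S is the centroid of triangle HGV ⇒ S = (1/5, 1/3)
3. C lies on line SG with SC:CG = 5:1 ⇒ C = (1/30, 1/18)
4. U is the midpoint of GV ⇒ U = (0, 1/2)
5. T is the centroid of triangle UXC ⇒ T = (31/90, 5/27)
2·[TVU] = 31/180, 2·[SXH] = -2/15
[TVU]:[SXH] = 31/180:-2/15 = -31/24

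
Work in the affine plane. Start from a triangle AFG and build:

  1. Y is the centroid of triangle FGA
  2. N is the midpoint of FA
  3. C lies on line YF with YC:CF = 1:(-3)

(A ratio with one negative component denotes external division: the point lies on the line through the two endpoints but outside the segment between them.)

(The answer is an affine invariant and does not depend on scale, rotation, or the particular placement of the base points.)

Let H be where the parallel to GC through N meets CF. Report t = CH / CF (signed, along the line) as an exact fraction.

Choose coordinates A = (0, 0), F = (1, 0), G = (0, 1).
1. Y is the centroid of triangle FGA ⇒ Y = (1/3, 1/3)
2. N is the midpoint of FA ⇒ N = (1/2, 0)
3. C lies on line YF with YC:CF = 1:(-3) ⇒ C = (0, 1/2)
through N parallel to GC: direction (0, -1/2); meets CF at H = (1/2, 1/4)
H = C + t·(F−C) with t = 1/2

t = 1/2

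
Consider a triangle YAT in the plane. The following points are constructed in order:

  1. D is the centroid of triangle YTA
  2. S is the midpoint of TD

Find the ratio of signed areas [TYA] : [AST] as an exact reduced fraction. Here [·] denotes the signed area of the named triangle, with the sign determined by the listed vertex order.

[TYA]:[AST] = -6

Assign Y = (0, 0), A = (1, 0), T = (0, 1) — the answer is frame-independent, so this choice is without loss of generality.
1. D is the centroid of triangle YTA ⇒ D = (1/3, 1/3)
2. S is the midpoint of TD ⇒ S = (1/6, 2/3)
2·[TYA] = 1, 2·[AST] = -1/6
[TYA]:[AST] = 1:-1/6 = -6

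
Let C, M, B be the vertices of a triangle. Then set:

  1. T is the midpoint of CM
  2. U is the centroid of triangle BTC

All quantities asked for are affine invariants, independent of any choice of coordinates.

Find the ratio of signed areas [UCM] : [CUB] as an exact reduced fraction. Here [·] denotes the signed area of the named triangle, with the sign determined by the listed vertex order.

[UCM]:[CUB] = 2

Assign C = (0, 0), M = (1, 0), B = (0, 1) — the answer is frame-independent, so this choice is without loss of generality.
1. T is the midpoint of CM ⇒ T = (1/2, 0)
2. U is the centroid of triangle BTC ⇒ U = (1/6, 1/3)
2·[UCM] = 1/3, 2·[CUB] = 1/6
[UCM]:[CUB] = 1/3:1/6 = 2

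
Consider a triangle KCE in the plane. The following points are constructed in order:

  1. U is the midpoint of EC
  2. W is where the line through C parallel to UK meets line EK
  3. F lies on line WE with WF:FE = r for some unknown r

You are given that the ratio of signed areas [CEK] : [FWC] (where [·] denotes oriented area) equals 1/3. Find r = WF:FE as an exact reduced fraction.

Assign K = (0, 0), C = (1, 0), E = (0, 1) — the answer is frame-independent, so this choice is without loss of generality.
1. U is the midpoint of EC ⇒ U = (1/2, 1/2)
2. W is where the line through C parallel to UK meets line EK ⇒ W = (0, -1)
3. With WF:FE = r, write λ = r/(r+1) so F = W + λ·(E−W); F is affine-linear in λ
Every point depending on F is an affine combination of F and λ-independent points, so each such coordinate is linear in λ; the λ² term in each signed area is a multiple of (E−W)×(E−W) = 0, so 2·[CEK] and 2·[FWC] are each linear in λ. Evaluating at λ=0 and λ=1:
  2·[CEK] = 1,   2·[FWC] = 2·λ
So [CEK]:[FWC] = (1) / (2·λ). Setting this equal to 1/3:
  1 = 1/3·(2·λ)  ⇒  λ = 3/2
Then r = λ/(1−λ) = (3/2)/(-1/2) = -3. Check: with r = -3, F = (0, 2) and [CEK]:[FWC] = 1/3 as required.

r = -3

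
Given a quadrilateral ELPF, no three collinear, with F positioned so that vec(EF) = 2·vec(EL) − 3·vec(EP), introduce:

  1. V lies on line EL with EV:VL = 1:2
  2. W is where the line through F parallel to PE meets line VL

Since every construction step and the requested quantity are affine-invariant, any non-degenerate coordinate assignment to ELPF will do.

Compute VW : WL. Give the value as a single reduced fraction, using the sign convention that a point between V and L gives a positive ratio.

Choose coordinates E = (0, 0), L = (1, 0), P = (0, 1), F = (2, -3).
1. V lies on line EL with EV:VL = 1:2 ⇒ V = (1/3, 0)
2. W is where the line through F parallel to PE meets line VL ⇒ W = (2, 0)
W = V + t·(L−V) with t = 5/2, so VW:WL = t:(1−t) = 5/2:-3/2

VW:WL = -5/3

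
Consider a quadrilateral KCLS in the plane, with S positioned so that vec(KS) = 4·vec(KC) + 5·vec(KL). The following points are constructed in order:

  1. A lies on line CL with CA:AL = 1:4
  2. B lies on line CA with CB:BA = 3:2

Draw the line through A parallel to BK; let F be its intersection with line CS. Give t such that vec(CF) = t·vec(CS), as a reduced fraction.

t = 5/101

Assign K = (0, 0), C = (1, 0), L = (0, 1), S = (4, 5) — the answer is frame-independent, so this choice is without loss of generality.
1. A lies on line CL with CA:AL = 1:4 ⇒ A = (4/5, 1/5)
2. B lies on line CA with CB:BA = 3:2 ⇒ B = (22/25, 3/25)
through A parallel to BK: direction (-22/25, -3/25); meets CS at F = (116/101, 25/101)
F = C + t·(S−C) with t = 5/101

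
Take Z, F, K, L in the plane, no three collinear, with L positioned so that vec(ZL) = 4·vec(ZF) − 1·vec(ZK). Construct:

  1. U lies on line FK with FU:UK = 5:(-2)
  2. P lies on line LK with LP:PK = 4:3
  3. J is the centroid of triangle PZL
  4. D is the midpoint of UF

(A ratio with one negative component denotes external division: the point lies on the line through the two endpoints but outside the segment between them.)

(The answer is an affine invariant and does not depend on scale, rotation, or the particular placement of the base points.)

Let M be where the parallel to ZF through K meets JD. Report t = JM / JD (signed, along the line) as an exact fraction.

Choose coordinates Z = (0, 0), F = (1, 0), K = (0, 1), L = (4, -1).
1. U lies on line FK with FU:UK = 5:(-2) ⇒ U = (-2/3, 5/3)
2. P lies on line LK with LP:PK = 4:3 ⇒ P = (12/7, 1/7)
3. J is the centroid of triangle PZL ⇒ J = (40/21, -2/7)
4. D is the midpoint of UF ⇒ D = (1/6, 5/6)
through K parallel to ZF: direction (1, 0); meets JD at M = (-13/141, 1)
M = J + t·(D−J) with t = 54/47

t = 54/47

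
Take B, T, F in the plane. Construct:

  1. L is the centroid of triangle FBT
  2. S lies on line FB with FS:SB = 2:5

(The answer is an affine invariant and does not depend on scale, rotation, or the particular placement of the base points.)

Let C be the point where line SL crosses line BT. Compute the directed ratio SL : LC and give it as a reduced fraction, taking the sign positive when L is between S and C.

Set B = (0, 0), T = (1, 0), F = (0, 1); any affine frame gives the same invariant.
1. L is the centroid of triangle FBT ⇒ L = (1/3, 1/3)
2. S lies on line FB with FS:SB = 2:5 ⇒ S = (0, 5/7)
line SL meets BT at C = (5/8, 0)
L = S + t·(C−S) with t = 8/15, so SL:LC = 8/15:7/15

SL:LC = 8/7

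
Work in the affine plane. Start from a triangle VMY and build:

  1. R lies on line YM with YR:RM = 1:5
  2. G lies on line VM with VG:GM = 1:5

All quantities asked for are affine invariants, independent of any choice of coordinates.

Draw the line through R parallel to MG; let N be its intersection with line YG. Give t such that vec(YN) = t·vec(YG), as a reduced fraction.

Assign V = (0, 0), M = (1, 0), Y = (0, 1) — the answer is frame-independent, so this choice is without loss of generality.
1. R lies on line YM with YR:RM = 1:5 ⇒ R = (1/6, 5/6)
2. G lies on line VM with VG:GM = 1:5 ⇒ G = (1/6, 0)
through R parallel to MG: direction (-5/6, 0); meets YG at N = (1/36, 5/6)
N = Y + t·(G−Y) with t = 1/6

t = 1/6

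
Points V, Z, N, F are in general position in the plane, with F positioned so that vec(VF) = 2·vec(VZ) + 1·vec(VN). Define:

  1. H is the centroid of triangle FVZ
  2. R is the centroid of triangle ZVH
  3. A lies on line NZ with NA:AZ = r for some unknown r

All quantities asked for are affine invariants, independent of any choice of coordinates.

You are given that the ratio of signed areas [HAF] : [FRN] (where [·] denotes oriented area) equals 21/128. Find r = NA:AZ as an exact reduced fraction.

Choose coordinates V = (0, 0), Z = (1, 0), N = (0, 1), F = (2, 1).
1. H is the centroid of triangle FVZ ⇒ H = (1, 1/3)
2. R is the centroid of triangle ZVH ⇒ R = (2/3, 1/9)
3. With NA:AZ = r, write λ = r/(r+1) so A = N + λ·(Z−N); A is affine-linear in λ
Every point depending on A is an affine combination of A and λ-independent points, so each such coordinate is linear in λ; the λ² term in each signed area is a multiple of (Z−N)×(Z−N) = 0, so 2·[HAF] and 2·[FRN] are each linear in λ. Evaluating at λ=0 and λ=1:
  2·[HAF] = 5/3·λ − 4/3,   2·[FRN] = -16/9
So [HAF]:[FRN] = (5/3·λ − 4/3) / (-16/9). Setting this equal to 21/128:
  5/3·λ − 4/3 = 21/128·(-16/9)  ⇒  λ = 5/8
Then r = λ/(1−λ) = (5/8)/(3/8) = 5/3. Check: with r = 5/3, A = (5/8, 3/8) and [HAF]:[FRN] = 21/128 as required.

r = 5/3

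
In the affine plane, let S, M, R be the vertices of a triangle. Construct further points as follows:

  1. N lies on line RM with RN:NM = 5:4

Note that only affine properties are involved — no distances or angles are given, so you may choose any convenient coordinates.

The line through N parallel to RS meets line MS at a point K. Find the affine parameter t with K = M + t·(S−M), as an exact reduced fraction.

Assign S = (0, 0), M = (1, 0), R = (0, 1) — the answer is frame-independent, so this choice is without loss of generality.
1. N lies on line RM with RN:NM = 5:4 ⇒ N = (5/9, 4/9)
through N parallel to RS: direction (0, -1); meets MS at K = (5/9, 0)
K = M + t·(S−M) with t = 4/9

t = 4/9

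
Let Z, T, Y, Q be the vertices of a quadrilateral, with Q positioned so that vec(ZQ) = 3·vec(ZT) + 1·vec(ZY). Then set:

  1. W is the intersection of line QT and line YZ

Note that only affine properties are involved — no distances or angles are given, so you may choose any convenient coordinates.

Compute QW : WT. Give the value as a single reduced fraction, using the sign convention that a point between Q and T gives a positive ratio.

QW:WT = -3

Set Z = (0, 0), T = (1, 0), Y = (0, 1), Q = (3, 1); any affine frame gives the same invariant.
1. W is the intersection of line QT and line YZ ⇒ W = (0, -1/2)
W = Q + t·(T−Q) with t = 3/2, so QW:WT = t:(1−t) = 3/2:-1/2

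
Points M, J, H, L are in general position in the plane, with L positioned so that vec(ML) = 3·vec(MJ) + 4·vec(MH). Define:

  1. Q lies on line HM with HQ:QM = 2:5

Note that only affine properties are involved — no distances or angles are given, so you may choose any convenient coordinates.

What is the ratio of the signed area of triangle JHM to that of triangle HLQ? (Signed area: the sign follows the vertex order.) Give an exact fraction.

[JHM]:[HLQ] = -7/6

Work in coordinates with M = (0, 0), J = (1, 0), H = (0, 1), L = (3, 4).
1. Q lies on line HM with HQ:QM = 2:5 ⇒ Q = (0, 5/7)
2·[JHM] = 1, 2·[HLQ] = -6/7
[JHM]:[HLQ] = 1:-6/7 = -7/6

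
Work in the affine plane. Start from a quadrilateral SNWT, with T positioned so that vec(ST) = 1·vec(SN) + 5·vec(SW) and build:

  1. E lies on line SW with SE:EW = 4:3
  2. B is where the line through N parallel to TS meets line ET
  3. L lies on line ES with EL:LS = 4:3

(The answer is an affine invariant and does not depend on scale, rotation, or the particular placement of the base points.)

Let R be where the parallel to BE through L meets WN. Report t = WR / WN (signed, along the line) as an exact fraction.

Choose coordinates S = (0, 0), N = (1, 0), W = (0, 1), T = (1, 5).
1. E lies on line SW with SE:EW = 4:3 ⇒ E = (0, 4/7)
2. B is where the line through N parallel to TS meets line ET ⇒ B = (39/4, 175/4)
3. L lies on line ES with EL:LS = 4:3 ⇒ L = (0, 12/49)
through L parallel to BE: direction (-39/4, -1209/28); meets WN at R = (37/266, 229/266)
R = W + t·(N−W) with t = 37/266

t = 37/266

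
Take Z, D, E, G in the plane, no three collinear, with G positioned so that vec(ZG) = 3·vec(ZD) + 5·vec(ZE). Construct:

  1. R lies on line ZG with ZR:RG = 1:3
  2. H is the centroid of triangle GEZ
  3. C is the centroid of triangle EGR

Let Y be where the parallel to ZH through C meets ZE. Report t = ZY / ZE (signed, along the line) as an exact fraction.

Choose coordinates Z = (0, 0), D = (1, 0), E = (0, 1), G = (3, 5).
1. R lies on line ZG with ZR:RG = 1:3 ⇒ R = (3/4, 5/4)
2. H is the centroid of triangle GEZ ⇒ H = (1, 2)
3. C is the centroid of triangle EGR ⇒ C = (5/4, 29/12)
through C parallel to ZH: direction (1, 2); meets ZE at Y = (0, -1/12)
Y = Z + t·(E−Z) with t = -1/12

t = -1/12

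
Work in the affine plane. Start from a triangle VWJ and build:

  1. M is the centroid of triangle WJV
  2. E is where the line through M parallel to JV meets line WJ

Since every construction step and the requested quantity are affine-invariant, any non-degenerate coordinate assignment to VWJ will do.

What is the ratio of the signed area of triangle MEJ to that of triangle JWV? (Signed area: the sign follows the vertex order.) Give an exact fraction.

[MEJ]:[JWV] = -1/9

Assign V = (0, 0), W = (1, 0), J = (0, 1) — the answer is frame-independent, so this choice is without loss of generality.
1. M is the centroid of triangle WJV ⇒ M = (1/3, 1/3)
2. E is where the line through M parallel to JV meets line WJ ⇒ E = (1/3, 2/3)
2·[MEJ] = 1/9, 2·[JWV] = -1
[MEJ]:[JWV] = 1/9:-1 = -1/9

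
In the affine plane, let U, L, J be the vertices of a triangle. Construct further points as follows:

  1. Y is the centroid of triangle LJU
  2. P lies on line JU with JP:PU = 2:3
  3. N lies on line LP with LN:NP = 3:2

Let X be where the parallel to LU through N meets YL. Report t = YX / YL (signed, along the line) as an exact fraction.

t = -2/25

Set U = (0, 0), L = (1, 0), J = (0, 1); any affine frame gives the same invariant.
1. Y is the centroid of triangle LJU ⇒ Y = (1/3, 1/3)
2. P lies on line JU with JP:PU = 2:3 ⇒ P = (0, 3/5)
3. N lies on line LP with LN:NP = 3:2 ⇒ N = (2/5, 9/25)
through N parallel to LU: direction (-1, 0); meets YL at X = (7/25, 9/25)
X = Y + t·(L−Y) with t = -2/25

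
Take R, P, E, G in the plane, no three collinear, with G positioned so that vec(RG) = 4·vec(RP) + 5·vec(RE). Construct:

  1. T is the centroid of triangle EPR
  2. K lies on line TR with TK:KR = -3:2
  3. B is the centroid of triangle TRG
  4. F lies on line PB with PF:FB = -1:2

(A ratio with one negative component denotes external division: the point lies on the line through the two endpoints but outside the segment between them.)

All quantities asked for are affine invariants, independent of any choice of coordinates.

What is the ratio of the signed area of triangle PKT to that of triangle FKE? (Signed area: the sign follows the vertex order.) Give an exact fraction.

Assign R = (0, 0), P = (1, 0), E = (0, 1), G = (4, 5) — the answer is frame-independent, so this choice is without loss of generality.
1. T is the centroid of triangle EPR ⇒ T = (1/3, 1/3)
2. K lies on line TR with TK:KR = -3:2 ⇒ K = (-2/3, -2/3)
3. B is the centroid of triangle TRG ⇒ B = (13/9, 16/9)
4. F lies on line PB with PF:FB = -1:2 ⇒ F = (5/9, -16/9)
2·[PKT] = -1, 2·[FKE] = -25/9
[PKT]:[FKE] = -1:-25/9 = 9/25

[PKT]:[FKE] = 9/25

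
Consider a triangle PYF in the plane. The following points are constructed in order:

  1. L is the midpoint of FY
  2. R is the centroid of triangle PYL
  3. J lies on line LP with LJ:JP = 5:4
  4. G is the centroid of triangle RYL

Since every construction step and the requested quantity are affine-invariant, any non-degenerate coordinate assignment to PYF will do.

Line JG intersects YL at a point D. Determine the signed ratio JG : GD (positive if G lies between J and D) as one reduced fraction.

JG:GD = 4

Choose coordinates P = (0, 0), Y = (1, 0), F = (0, 1).
1. L is the midpoint of FY ⇒ L = (1/2, 1/2)
2. R is the centroid of triangle PYL ⇒ R = (1/2, 1/6)
3. J lies on line LP with LJ:JP = 5:4 ⇒ J = (2/9, 2/9)
4. G is the centroid of triangle RYL ⇒ G = (2/3, 2/9)
line JG meets YL at D = (7/9, 2/9)
G = J + t·(D−J) with t = 4/5, so JG:GD = 4/5:1/5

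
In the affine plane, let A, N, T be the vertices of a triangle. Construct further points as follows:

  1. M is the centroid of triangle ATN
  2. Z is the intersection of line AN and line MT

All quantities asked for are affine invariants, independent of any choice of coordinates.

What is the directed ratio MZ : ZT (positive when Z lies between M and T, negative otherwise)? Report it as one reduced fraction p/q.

Choose coordinates A = (0, 0), N = (1, 0), T = (0, 1).
1. M is the centroid of triangle ATN ⇒ M = (1/3, 1/3)
2. Z is the intersection of line AN and line MT ⇒ Z = (1/2, 0)
Z = M + t·(T−M) with t = -1/2, so MZ:ZT = t:(1−t) = -1/2:3/2

MZ:ZT = -1/3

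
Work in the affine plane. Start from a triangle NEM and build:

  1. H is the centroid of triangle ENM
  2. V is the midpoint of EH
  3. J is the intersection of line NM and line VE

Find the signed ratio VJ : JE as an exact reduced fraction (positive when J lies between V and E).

VJ:JE = -2/3

Choose coordinates N = (0, 0), E = (1, 0), M = (0, 1).
1. H is the centroid of triangle ENM ⇒ H = (1/3, 1/3)
2. V is the midpoint of EH ⇒ V = (2/3, 1/6)
3. J is the intersection of line NM and line VE ⇒ J = (0, 1/2)
J = V + t·(E−V) with t = -2, so VJ:JE = t:(1−t) = -2:3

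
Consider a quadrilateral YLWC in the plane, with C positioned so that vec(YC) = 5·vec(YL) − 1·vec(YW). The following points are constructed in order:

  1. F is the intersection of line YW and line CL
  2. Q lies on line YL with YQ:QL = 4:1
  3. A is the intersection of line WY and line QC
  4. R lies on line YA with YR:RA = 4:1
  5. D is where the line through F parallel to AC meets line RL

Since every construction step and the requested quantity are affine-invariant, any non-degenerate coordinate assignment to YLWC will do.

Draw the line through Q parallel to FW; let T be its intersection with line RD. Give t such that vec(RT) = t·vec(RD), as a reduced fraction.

t = 144/205

Assign Y = (0, 0), L = (1, 0), W = (0, 1), C = (5, -1) — the answer is frame-independent, so this choice is without loss of generality.
1. F is the intersection of line YW and line CL ⇒ F = (0, 1/4)
2. Q lies on line YL with YQ:QL = 4:1 ⇒ Q = (4/5, 0)
3. A is the intersection of line WY and line QC ⇒ A = (0, 4/21)
4. R lies on line YA with YR:RA = 4:1 ⇒ R = (0, 16/105)
5. D is where the line through F parallel to AC meets line RL ⇒ D = (41/36, -4/189)
through Q parallel to FW: direction (0, 3/4); meets RD at T = (4/5, 16/525)
T = R + t·(D−R) with t = 144/205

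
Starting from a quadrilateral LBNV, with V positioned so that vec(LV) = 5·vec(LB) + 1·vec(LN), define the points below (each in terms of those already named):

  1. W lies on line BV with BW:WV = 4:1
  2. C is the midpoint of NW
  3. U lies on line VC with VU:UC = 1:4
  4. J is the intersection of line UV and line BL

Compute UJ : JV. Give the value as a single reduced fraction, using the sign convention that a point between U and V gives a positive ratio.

Assign L = (0, 0), B = (1, 0), N = (0, 1), V = (5, 1) — the answer is frame-independent, so this choice is without loss of generality.
1. W lies on line BV with BW:WV = 4:1 ⇒ W = (21/5, 4/5)
2. C is the midpoint of NW ⇒ C = (21/10, 9/10)
3. U lies on line VC with VU:UC = 1:4 ⇒ U = (221/50, 49/50)
4. J is the intersection of line UV and line BL ⇒ J = (-24, 0)
J = U + t·(V−U) with t = -49, so UJ:JV = t:(1−t) = -49:50

UJ:JV = -49/50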